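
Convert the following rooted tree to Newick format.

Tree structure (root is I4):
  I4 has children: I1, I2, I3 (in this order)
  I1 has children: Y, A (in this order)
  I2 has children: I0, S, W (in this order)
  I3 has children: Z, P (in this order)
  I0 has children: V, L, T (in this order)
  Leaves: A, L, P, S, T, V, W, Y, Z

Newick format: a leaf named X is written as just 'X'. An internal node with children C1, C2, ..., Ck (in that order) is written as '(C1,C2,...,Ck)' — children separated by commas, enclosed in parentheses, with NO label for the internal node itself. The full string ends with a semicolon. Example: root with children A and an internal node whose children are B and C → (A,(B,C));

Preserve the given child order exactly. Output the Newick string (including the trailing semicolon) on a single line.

internal I4 with children ['I1', 'I2', 'I3']
  internal I1 with children ['Y', 'A']
    leaf 'Y' → 'Y'
    leaf 'A' → 'A'
  → '(Y,A)'
  internal I2 with children ['I0', 'S', 'W']
    internal I0 with children ['V', 'L', 'T']
      leaf 'V' → 'V'
      leaf 'L' → 'L'
      leaf 'T' → 'T'
    → '(V,L,T)'
    leaf 'S' → 'S'
    leaf 'W' → 'W'
  → '((V,L,T),S,W)'
  internal I3 with children ['Z', 'P']
    leaf 'Z' → 'Z'
    leaf 'P' → 'P'
  → '(Z,P)'
→ '((Y,A),((V,L,T),S,W),(Z,P))'
Final: ((Y,A),((V,L,T),S,W),(Z,P));

Answer: ((Y,A),((V,L,T),S,W),(Z,P));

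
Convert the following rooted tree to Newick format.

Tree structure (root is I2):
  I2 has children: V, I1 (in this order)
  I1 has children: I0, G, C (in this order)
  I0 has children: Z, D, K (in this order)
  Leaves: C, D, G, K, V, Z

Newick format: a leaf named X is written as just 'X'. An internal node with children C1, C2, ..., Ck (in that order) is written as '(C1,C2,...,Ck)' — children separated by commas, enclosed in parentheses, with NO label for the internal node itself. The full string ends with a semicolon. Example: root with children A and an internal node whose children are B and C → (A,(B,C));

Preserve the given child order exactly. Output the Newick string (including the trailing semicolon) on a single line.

internal I2 with children ['V', 'I1']
  leaf 'V' → 'V'
  internal I1 with children ['I0', 'G', 'C']
    internal I0 with children ['Z', 'D', 'K']
      leaf 'Z' → 'Z'
      leaf 'D' → 'D'
      leaf 'K' → 'K'
    → '(Z,D,K)'
    leaf 'G' → 'G'
    leaf 'C' → 'C'
  → '((Z,D,K),G,C)'
→ '(V,((Z,D,K),G,C))'
Final: (V,((Z,D,K),G,C));

Answer: (V,((Z,D,K),G,C));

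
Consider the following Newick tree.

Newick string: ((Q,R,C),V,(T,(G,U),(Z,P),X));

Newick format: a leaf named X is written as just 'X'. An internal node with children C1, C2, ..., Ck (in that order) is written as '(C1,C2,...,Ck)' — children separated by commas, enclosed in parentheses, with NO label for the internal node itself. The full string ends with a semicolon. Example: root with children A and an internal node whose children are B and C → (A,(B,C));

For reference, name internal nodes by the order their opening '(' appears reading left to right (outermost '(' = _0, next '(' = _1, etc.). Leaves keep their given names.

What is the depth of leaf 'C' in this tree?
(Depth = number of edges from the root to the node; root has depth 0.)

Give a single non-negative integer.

Newick: ((Q,R,C),V,(T,(G,U),(Z,P),X));
Naming internals by '(' encounter order: outermost '(' = _0, next = _1, ...
Query node: C
Path from root: _0 -> _1 -> C
Depth of C: 2 (number of edges from root)

Answer: 2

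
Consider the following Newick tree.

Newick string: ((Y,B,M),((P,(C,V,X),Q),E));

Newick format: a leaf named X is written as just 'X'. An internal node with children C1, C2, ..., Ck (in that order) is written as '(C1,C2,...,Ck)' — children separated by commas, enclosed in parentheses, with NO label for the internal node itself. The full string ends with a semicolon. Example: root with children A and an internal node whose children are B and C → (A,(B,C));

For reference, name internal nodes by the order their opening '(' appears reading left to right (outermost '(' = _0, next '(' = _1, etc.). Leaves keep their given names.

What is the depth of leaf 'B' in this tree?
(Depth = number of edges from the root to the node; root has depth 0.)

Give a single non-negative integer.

Newick: ((Y,B,M),((P,(C,V,X),Q),E));
Naming internals by '(' encounter order: outermost '(' = _0, next = _1, ...
Query node: B
Path from root: _0 -> _1 -> B
Depth of B: 2 (number of edges from root)

Answer: 2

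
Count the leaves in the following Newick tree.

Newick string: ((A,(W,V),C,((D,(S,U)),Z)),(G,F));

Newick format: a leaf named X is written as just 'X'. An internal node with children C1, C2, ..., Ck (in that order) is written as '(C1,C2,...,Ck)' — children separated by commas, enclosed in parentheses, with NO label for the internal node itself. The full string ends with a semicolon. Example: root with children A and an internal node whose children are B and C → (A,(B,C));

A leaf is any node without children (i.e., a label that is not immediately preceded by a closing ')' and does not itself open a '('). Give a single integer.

Answer: 10

Derivation:
Newick: ((A,(W,V),C,((D,(S,U)),Z)),(G,F));
Scan left-to-right; a leaf is any maximal label run not followed by '(':
  pos 2: leaf 'A' → count = 1
  pos 5: leaf 'W' → count = 2
  pos 7: leaf 'V' → count = 3
  pos 10: leaf 'C' → count = 4
  pos 14: leaf 'D' → count = 5
  pos 17: leaf 'S' → count = 6
  pos 19: leaf 'U' → count = 7
  pos 23: leaf 'Z' → count = 8
  pos 28: leaf 'G' → count = 9
  pos 30: leaf 'F' → count = 10
Total leaves: 10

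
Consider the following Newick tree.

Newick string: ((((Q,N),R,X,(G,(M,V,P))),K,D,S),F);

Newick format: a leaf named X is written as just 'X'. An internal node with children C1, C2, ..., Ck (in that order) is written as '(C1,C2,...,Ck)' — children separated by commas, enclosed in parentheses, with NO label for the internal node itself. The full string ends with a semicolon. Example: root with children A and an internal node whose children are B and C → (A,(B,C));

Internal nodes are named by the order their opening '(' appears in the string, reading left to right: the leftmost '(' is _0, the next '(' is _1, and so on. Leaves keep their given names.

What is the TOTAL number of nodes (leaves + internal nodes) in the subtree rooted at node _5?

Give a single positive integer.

Newick: ((((Q,N),R,X,(G,(M,V,P))),K,D,S),F);
Locate _5: it is the '(' at position 16 (the 6th '(' reading left to right).
Query: subtree rooted at _5
_5: subtree_size = 1 + 3
  M: subtree_size = 1 + 0
  V: subtree_size = 1 + 0
  P: subtree_size = 1 + 0
Total subtree size of _5: 4

Answer: 4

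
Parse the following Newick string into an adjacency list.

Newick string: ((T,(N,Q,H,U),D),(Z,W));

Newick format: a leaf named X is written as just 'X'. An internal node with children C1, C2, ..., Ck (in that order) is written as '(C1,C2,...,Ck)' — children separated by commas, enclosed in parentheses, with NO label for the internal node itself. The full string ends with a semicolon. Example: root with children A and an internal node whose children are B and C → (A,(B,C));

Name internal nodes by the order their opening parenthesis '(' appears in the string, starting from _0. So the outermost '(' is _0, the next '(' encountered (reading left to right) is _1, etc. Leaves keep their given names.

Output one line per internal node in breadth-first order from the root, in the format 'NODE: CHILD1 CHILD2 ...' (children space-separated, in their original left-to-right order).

Answer: _0: _1 _3
_1: T _2 D
_3: Z W
_2: N Q H U

Derivation:
Input: ((T,(N,Q,H,U),D),(Z,W));
Scanning left-to-right, naming '(' by encounter order:
  pos 0: '(' -> open internal node _0 (depth 1)
  pos 1: '(' -> open internal node _1 (depth 2)
  pos 4: '(' -> open internal node _2 (depth 3)
  pos 12: ')' -> close internal node _2 (now at depth 2)
  pos 15: ')' -> close internal node _1 (now at depth 1)
  pos 17: '(' -> open internal node _3 (depth 2)
  pos 21: ')' -> close internal node _3 (now at depth 1)
  pos 22: ')' -> close internal node _0 (now at depth 0)
Total internal nodes: 4
BFS adjacency from root:
  _0: _1 _3
  _1: T _2 D
  _3: Z W
  _2: N Q H U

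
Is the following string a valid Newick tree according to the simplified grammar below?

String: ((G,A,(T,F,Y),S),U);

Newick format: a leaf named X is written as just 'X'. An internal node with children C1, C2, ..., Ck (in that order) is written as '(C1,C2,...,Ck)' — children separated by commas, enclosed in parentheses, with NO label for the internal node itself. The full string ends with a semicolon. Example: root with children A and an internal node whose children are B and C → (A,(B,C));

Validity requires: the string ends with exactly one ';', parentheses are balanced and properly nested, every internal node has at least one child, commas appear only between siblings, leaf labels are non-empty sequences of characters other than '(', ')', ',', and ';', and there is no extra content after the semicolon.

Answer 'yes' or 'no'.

Input: ((G,A,(T,F,Y),S),U);
Paren balance: 3 '(' vs 3 ')' OK
Ends with single ';': True
Full parse: OK
Valid: True

Answer: yes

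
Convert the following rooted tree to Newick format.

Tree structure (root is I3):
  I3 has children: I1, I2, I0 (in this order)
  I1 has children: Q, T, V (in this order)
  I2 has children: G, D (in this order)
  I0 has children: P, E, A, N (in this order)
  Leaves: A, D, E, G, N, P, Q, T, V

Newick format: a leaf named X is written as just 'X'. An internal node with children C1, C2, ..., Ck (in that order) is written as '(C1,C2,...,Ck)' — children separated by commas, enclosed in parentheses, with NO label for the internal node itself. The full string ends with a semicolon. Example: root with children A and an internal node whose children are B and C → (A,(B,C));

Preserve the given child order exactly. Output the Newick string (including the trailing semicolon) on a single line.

internal I3 with children ['I1', 'I2', 'I0']
  internal I1 with children ['Q', 'T', 'V']
    leaf 'Q' → 'Q'
    leaf 'T' → 'T'
    leaf 'V' → 'V'
  → '(Q,T,V)'
  internal I2 with children ['G', 'D']
    leaf 'G' → 'G'
    leaf 'D' → 'D'
  → '(G,D)'
  internal I0 with children ['P', 'E', 'A', 'N']
    leaf 'P' → 'P'
    leaf 'E' → 'E'
    leaf 'A' → 'A'
    leaf 'N' → 'N'
  → '(P,E,A,N)'
→ '((Q,T,V),(G,D),(P,E,A,N))'
Final: ((Q,T,V),(G,D),(P,E,A,N));

Answer: ((Q,T,V),(G,D),(P,E,A,N));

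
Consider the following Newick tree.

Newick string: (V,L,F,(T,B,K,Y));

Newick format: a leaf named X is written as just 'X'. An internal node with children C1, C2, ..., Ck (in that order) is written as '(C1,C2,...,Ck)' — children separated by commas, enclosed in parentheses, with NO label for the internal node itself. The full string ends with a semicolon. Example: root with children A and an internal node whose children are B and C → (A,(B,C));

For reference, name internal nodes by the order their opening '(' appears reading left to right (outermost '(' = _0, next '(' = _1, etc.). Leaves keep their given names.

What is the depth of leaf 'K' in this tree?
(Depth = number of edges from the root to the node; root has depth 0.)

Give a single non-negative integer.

Newick: (V,L,F,(T,B,K,Y));
Naming internals by '(' encounter order: outermost '(' = _0, next = _1, ...
Query node: K
Path from root: _0 -> _1 -> K
Depth of K: 2 (number of edges from root)

Answer: 2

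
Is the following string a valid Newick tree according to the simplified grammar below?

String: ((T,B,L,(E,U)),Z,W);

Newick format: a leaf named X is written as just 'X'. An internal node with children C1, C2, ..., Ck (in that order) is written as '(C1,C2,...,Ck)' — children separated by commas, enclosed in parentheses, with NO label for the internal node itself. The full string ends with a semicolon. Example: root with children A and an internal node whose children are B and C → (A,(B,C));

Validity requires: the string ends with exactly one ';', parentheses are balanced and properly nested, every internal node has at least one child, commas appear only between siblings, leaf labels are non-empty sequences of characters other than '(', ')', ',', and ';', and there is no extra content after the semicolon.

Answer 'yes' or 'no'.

Input: ((T,B,L,(E,U)),Z,W);
Paren balance: 3 '(' vs 3 ')' OK
Ends with single ';': True
Full parse: OK
Valid: True

Answer: yes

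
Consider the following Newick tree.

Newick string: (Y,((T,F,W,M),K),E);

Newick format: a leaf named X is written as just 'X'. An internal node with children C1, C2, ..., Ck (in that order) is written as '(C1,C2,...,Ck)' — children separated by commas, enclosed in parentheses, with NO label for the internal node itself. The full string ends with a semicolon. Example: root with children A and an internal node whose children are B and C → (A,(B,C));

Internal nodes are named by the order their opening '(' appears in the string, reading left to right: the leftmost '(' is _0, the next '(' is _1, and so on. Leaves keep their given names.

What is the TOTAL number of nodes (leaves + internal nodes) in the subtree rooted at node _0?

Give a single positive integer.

Newick: (Y,((T,F,W,M),K),E);
Locate _0: it is the '(' at position 0 (the 1st '(' reading left to right).
Query: subtree rooted at _0
_0: subtree_size = 1 + 9
  Y: subtree_size = 1 + 0
  _1: subtree_size = 1 + 6
    _2: subtree_size = 1 + 4
      T: subtree_size = 1 + 0
      F: subtree_size = 1 + 0
      W: subtree_size = 1 + 0
      M: subtree_size = 1 + 0
    K: subtree_size = 1 + 0
  E: subtree_size = 1 + 0
Total subtree size of _0: 10

Answer: 10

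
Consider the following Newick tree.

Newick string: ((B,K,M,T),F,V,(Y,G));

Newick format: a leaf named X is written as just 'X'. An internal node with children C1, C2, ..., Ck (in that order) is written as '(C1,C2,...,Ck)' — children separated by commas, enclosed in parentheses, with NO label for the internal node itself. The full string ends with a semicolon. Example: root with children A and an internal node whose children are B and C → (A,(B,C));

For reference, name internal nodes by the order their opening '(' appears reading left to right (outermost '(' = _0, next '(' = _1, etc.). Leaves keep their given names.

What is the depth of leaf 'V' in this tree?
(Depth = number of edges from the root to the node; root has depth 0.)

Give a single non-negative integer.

Answer: 1

Derivation:
Newick: ((B,K,M,T),F,V,(Y,G));
Naming internals by '(' encounter order: outermost '(' = _0, next = _1, ...
Query node: V
Path from root: _0 -> V
Depth of V: 1 (number of edges from root)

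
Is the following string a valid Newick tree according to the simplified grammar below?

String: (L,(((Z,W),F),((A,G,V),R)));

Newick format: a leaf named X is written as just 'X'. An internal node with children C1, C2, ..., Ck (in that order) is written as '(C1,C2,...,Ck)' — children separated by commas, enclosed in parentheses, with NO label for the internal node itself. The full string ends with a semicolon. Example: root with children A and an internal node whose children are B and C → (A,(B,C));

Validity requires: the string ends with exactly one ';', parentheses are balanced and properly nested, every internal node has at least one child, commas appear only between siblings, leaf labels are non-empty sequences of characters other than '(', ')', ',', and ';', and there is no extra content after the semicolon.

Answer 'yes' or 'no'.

Answer: yes

Derivation:
Input: (L,(((Z,W),F),((A,G,V),R)));
Paren balance: 6 '(' vs 6 ')' OK
Ends with single ';': True
Full parse: OK
Valid: True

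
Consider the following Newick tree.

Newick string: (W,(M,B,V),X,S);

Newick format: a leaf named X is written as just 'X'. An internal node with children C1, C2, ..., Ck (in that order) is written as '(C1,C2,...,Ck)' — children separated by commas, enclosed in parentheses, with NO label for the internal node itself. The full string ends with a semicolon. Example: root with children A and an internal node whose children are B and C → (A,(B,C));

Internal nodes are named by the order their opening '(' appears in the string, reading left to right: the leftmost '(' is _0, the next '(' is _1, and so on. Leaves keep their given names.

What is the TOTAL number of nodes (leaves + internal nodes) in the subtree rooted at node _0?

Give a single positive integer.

Answer: 8

Derivation:
Newick: (W,(M,B,V),X,S);
Locate _0: it is the '(' at position 0 (the 1st '(' reading left to right).
Query: subtree rooted at _0
_0: subtree_size = 1 + 7
  W: subtree_size = 1 + 0
  _1: subtree_size = 1 + 3
    M: subtree_size = 1 + 0
    B: subtree_size = 1 + 0
    V: subtree_size = 1 + 0
  X: subtree_size = 1 + 0
  S: subtree_size = 1 + 0
Total subtree size of _0: 8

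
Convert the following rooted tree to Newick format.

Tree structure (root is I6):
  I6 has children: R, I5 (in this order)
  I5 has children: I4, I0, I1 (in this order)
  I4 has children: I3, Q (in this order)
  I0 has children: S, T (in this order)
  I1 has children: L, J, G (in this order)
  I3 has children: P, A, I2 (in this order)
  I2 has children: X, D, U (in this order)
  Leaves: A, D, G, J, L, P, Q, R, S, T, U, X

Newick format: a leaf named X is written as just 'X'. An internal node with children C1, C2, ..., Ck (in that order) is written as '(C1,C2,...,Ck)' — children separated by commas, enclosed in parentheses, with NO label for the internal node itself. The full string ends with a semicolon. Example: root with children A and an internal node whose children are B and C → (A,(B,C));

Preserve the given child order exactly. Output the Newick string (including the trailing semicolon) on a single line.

Answer: (R,(((P,A,(X,D,U)),Q),(S,T),(L,J,G)));

Derivation:
internal I6 with children ['R', 'I5']
  leaf 'R' → 'R'
  internal I5 with children ['I4', 'I0', 'I1']
    internal I4 with children ['I3', 'Q']
      internal I3 with children ['P', 'A', 'I2']
        leaf 'P' → 'P'
        leaf 'A' → 'A'
        internal I2 with children ['X', 'D', 'U']
          leaf 'X' → 'X'
          leaf 'D' → 'D'
          leaf 'U' → 'U'
        → '(X,D,U)'
      → '(P,A,(X,D,U))'
      leaf 'Q' → 'Q'
    → '((P,A,(X,D,U)),Q)'
    internal I0 with children ['S', 'T']
      leaf 'S' → 'S'
      leaf 'T' → 'T'
    → '(S,T)'
    internal I1 with children ['L', 'J', 'G']
      leaf 'L' → 'L'
      leaf 'J' → 'J'
      leaf 'G' → 'G'
    → '(L,J,G)'
  → '(((P,A,(X,D,U)),Q),(S,T),(L,J,G))'
→ '(R,(((P,A,(X,D,U)),Q),(S,T),(L,J,G)))'
Final: (R,(((P,A,(X,D,U)),Q),(S,T),(L,J,G)));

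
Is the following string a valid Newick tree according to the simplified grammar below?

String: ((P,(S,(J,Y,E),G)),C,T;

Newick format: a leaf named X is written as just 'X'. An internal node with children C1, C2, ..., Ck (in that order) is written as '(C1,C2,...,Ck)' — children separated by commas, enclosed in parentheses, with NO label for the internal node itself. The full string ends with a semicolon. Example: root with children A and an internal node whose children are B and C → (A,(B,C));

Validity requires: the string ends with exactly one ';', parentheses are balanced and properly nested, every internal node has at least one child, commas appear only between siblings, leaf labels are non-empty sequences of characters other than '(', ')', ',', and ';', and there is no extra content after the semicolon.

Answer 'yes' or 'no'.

Input: ((P,(S,(J,Y,E),G)),C,T;
Paren balance: 4 '(' vs 3 ')' MISMATCH
Ends with single ';': True
Full parse: FAILS (expected , or ) at pos 22)
Valid: False

Answer: no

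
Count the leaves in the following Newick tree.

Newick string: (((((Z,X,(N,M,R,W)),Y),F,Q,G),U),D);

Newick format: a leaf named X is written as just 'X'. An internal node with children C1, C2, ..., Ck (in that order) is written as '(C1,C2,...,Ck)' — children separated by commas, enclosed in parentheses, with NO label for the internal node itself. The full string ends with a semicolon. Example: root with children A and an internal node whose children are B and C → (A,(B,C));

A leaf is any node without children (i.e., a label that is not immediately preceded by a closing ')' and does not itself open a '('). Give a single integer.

Newick: (((((Z,X,(N,M,R,W)),Y),F,Q,G),U),D);
Scan left-to-right; a leaf is any maximal label run not followed by '(':
  pos 5: leaf 'Z' → count = 1
  pos 7: leaf 'X' → count = 2
  pos 10: leaf 'N' → count = 3
  pos 12: leaf 'M' → count = 4
  pos 14: leaf 'R' → count = 5
  pos 16: leaf 'W' → count = 6
  pos 20: leaf 'Y' → count = 7
  pos 23: leaf 'F' → count = 8
  pos 25: leaf 'Q' → count = 9
  pos 27: leaf 'G' → count = 10
  pos 30: leaf 'U' → count = 11
  pos 33: leaf 'D' → count = 12
Total leaves: 12

Answer: 12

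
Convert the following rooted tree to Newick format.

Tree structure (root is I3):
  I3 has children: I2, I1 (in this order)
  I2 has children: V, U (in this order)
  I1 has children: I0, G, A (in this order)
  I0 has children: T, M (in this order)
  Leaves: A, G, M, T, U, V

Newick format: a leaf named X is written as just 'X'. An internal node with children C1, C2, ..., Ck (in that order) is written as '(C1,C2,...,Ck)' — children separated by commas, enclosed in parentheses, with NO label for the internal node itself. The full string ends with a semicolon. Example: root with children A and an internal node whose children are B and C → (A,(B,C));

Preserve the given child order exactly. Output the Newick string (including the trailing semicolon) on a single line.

internal I3 with children ['I2', 'I1']
  internal I2 with children ['V', 'U']
    leaf 'V' → 'V'
    leaf 'U' → 'U'
  → '(V,U)'
  internal I1 with children ['I0', 'G', 'A']
    internal I0 with children ['T', 'M']
      leaf 'T' → 'T'
      leaf 'M' → 'M'
    → '(T,M)'
    leaf 'G' → 'G'
    leaf 'A' → 'A'
  → '((T,M),G,A)'
→ '((V,U),((T,M),G,A))'
Final: ((V,U),((T,M),G,A));

Answer: ((V,U),((T,M),G,A));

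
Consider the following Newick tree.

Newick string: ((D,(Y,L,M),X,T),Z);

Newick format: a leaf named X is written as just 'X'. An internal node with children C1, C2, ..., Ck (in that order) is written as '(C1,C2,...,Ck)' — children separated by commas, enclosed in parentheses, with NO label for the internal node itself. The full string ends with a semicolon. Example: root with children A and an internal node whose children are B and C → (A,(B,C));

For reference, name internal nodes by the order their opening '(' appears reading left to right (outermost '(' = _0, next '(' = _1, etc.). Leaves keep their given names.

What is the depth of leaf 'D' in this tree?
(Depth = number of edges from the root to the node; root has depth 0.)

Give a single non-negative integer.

Newick: ((D,(Y,L,M),X,T),Z);
Naming internals by '(' encounter order: outermost '(' = _0, next = _1, ...
Query node: D
Path from root: _0 -> _1 -> D
Depth of D: 2 (number of edges from root)

Answer: 2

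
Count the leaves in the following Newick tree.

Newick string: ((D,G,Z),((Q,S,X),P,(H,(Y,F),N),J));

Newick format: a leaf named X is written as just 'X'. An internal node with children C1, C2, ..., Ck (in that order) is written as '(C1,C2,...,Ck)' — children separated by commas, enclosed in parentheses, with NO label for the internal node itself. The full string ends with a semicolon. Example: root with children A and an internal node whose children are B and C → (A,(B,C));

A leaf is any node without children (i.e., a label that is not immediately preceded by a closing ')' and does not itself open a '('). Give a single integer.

Answer: 12

Derivation:
Newick: ((D,G,Z),((Q,S,X),P,(H,(Y,F),N),J));
Scan left-to-right; a leaf is any maximal label run not followed by '(':
  pos 2: leaf 'D' → count = 1
  pos 4: leaf 'G' → count = 2
  pos 6: leaf 'Z' → count = 3
  pos 11: leaf 'Q' → count = 4
  pos 13: leaf 'S' → count = 5
  pos 15: leaf 'X' → count = 6
  pos 18: leaf 'P' → count = 7
  pos 21: leaf 'H' → count = 8
  pos 24: leaf 'Y' → count = 9
  pos 26: leaf 'F' → count = 10
  pos 29: leaf 'N' → count = 11
  pos 32: leaf 'J' → count = 12
Total leaves: 12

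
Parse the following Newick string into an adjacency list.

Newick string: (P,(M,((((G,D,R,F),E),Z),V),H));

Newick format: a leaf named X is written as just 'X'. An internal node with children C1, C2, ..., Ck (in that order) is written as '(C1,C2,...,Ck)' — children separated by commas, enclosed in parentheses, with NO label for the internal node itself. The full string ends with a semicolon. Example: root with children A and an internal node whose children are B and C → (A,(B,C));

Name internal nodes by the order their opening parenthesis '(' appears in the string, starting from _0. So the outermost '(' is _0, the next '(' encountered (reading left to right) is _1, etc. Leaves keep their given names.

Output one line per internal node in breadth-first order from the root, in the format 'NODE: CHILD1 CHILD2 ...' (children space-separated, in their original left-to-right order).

Answer: _0: P _1
_1: M _2 H
_2: _3 V
_3: _4 Z
_4: _5 E
_5: G D R F

Derivation:
Input: (P,(M,((((G,D,R,F),E),Z),V),H));
Scanning left-to-right, naming '(' by encounter order:
  pos 0: '(' -> open internal node _0 (depth 1)
  pos 3: '(' -> open internal node _1 (depth 2)
  pos 6: '(' -> open internal node _2 (depth 3)
  pos 7: '(' -> open internal node _3 (depth 4)
  pos 8: '(' -> open internal node _4 (depth 5)
  pos 9: '(' -> open internal node _5 (depth 6)
  pos 17: ')' -> close internal node _5 (now at depth 5)
  pos 20: ')' -> close internal node _4 (now at depth 4)
  pos 23: ')' -> close internal node _3 (now at depth 3)
  pos 26: ')' -> close internal node _2 (now at depth 2)
  pos 29: ')' -> close internal node _1 (now at depth 1)
  pos 30: ')' -> close internal node _0 (now at depth 0)
Total internal nodes: 6
BFS adjacency from root:
  _0: P _1
  _1: M _2 H
  _2: _3 V
  _3: _4 Z
  _4: _5 E
  _5: G D R F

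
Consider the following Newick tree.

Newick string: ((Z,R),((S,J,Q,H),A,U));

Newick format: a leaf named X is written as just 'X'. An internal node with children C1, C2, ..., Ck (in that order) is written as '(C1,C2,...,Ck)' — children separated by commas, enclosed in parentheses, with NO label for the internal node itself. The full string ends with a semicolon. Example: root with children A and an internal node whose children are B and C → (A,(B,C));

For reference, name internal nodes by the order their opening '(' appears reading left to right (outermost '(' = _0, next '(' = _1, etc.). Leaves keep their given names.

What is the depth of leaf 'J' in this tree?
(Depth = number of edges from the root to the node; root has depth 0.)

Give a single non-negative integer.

Answer: 3

Derivation:
Newick: ((Z,R),((S,J,Q,H),A,U));
Naming internals by '(' encounter order: outermost '(' = _0, next = _1, ...
Query node: J
Path from root: _0 -> _2 -> _3 -> J
Depth of J: 3 (number of edges from root)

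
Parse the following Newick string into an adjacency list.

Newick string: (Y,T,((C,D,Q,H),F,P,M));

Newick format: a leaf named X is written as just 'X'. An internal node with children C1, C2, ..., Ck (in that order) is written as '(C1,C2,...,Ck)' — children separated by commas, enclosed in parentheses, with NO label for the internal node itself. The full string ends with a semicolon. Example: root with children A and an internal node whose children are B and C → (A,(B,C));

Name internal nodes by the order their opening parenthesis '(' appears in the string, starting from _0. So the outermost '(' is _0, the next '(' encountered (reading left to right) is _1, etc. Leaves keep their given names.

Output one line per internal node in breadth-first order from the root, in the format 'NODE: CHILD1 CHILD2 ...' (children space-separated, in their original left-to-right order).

Answer: _0: Y T _1
_1: _2 F P M
_2: C D Q H

Derivation:
Input: (Y,T,((C,D,Q,H),F,P,M));
Scanning left-to-right, naming '(' by encounter order:
  pos 0: '(' -> open internal node _0 (depth 1)
  pos 5: '(' -> open internal node _1 (depth 2)
  pos 6: '(' -> open internal node _2 (depth 3)
  pos 14: ')' -> close internal node _2 (now at depth 2)
  pos 21: ')' -> close internal node _1 (now at depth 1)
  pos 22: ')' -> close internal node _0 (now at depth 0)
Total internal nodes: 3
BFS adjacency from root:
  _0: Y T _1
  _1: _2 F P M
  _2: C D Q H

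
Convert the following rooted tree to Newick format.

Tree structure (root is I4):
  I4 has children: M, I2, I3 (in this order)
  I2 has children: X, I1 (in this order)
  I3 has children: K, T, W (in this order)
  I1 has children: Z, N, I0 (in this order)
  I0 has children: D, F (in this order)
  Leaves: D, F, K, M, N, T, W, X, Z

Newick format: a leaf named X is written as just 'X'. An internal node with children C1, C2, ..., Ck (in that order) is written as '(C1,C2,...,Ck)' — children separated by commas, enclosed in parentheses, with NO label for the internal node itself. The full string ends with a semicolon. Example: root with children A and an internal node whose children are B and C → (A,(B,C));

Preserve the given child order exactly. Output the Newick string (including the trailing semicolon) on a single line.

internal I4 with children ['M', 'I2', 'I3']
  leaf 'M' → 'M'
  internal I2 with children ['X', 'I1']
    leaf 'X' → 'X'
    internal I1 with children ['Z', 'N', 'I0']
      leaf 'Z' → 'Z'
      leaf 'N' → 'N'
      internal I0 with children ['D', 'F']
        leaf 'D' → 'D'
        leaf 'F' → 'F'
      → '(D,F)'
    → '(Z,N,(D,F))'
  → '(X,(Z,N,(D,F)))'
  internal I3 with children ['K', 'T', 'W']
    leaf 'K' → 'K'
    leaf 'T' → 'T'
    leaf 'W' → 'W'
  → '(K,T,W)'
→ '(M,(X,(Z,N,(D,F))),(K,T,W))'
Final: (M,(X,(Z,N,(D,F))),(K,T,W));

Answer: (M,(X,(Z,N,(D,F))),(K,T,W));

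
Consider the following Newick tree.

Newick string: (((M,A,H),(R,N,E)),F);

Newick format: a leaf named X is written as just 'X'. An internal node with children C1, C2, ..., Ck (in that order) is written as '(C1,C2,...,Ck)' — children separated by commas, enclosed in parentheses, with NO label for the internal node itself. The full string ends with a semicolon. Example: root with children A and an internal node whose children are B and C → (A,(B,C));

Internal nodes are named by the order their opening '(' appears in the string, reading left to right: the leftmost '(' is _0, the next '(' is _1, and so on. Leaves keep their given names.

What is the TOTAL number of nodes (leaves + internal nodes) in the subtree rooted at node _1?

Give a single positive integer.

Newick: (((M,A,H),(R,N,E)),F);
Locate _1: it is the '(' at position 1 (the 2nd '(' reading left to right).
Query: subtree rooted at _1
_1: subtree_size = 1 + 8
  _2: subtree_size = 1 + 3
    M: subtree_size = 1 + 0
    A: subtree_size = 1 + 0
    H: subtree_size = 1 + 0
  _3: subtree_size = 1 + 3
    R: subtree_size = 1 + 0
    N: subtree_size = 1 + 0
    E: subtree_size = 1 + 0
Total subtree size of _1: 9

Answer: 9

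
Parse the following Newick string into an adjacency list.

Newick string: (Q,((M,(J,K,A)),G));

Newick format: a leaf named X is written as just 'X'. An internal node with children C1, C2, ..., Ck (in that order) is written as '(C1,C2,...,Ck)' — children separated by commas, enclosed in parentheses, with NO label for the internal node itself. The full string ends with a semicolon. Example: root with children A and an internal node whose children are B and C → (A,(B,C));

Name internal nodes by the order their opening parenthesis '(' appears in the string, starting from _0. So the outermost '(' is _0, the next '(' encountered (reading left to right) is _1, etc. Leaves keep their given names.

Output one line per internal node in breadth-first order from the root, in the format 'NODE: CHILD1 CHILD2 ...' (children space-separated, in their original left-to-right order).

Answer: _0: Q _1
_1: _2 G
_2: M _3
_3: J K A

Derivation:
Input: (Q,((M,(J,K,A)),G));
Scanning left-to-right, naming '(' by encounter order:
  pos 0: '(' -> open internal node _0 (depth 1)
  pos 3: '(' -> open internal node _1 (depth 2)
  pos 4: '(' -> open internal node _2 (depth 3)
  pos 7: '(' -> open internal node _3 (depth 4)
  pos 13: ')' -> close internal node _3 (now at depth 3)
  pos 14: ')' -> close internal node _2 (now at depth 2)
  pos 17: ')' -> close internal node _1 (now at depth 1)
  pos 18: ')' -> close internal node _0 (now at depth 0)
Total internal nodes: 4
BFS adjacency from root:
  _0: Q _1
  _1: _2 G
  _2: M _3
  _3: J K A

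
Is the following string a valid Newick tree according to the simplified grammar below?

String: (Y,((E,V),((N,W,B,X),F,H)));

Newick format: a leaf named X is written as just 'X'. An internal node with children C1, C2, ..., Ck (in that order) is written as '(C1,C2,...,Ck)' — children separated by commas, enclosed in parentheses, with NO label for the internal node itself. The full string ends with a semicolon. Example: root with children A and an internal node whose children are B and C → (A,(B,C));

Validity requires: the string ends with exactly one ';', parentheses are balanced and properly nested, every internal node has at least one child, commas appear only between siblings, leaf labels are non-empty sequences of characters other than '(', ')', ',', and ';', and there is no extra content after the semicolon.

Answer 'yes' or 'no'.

Answer: yes

Derivation:
Input: (Y,((E,V),((N,W,B,X),F,H)));
Paren balance: 5 '(' vs 5 ')' OK
Ends with single ';': True
Full parse: OK
Valid: True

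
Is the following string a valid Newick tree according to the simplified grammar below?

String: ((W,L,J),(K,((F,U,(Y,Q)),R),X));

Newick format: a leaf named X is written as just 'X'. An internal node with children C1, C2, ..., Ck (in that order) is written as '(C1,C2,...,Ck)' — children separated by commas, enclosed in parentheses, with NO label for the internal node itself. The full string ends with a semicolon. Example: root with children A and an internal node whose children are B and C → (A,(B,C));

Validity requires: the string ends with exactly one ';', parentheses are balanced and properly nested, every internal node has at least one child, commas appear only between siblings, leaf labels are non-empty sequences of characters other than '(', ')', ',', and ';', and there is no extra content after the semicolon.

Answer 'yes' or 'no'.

Answer: yes

Derivation:
Input: ((W,L,J),(K,((F,U,(Y,Q)),R),X));
Paren balance: 6 '(' vs 6 ')' OK
Ends with single ';': True
Full parse: OK
Valid: True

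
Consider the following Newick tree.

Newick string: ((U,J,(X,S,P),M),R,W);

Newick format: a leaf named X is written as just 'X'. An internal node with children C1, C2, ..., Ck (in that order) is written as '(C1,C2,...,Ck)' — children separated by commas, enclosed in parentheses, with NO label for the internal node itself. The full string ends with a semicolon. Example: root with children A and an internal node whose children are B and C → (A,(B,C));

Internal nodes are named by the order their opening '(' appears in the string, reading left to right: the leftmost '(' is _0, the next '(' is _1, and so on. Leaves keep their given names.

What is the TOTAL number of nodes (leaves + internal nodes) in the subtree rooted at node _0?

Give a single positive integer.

Answer: 11

Derivation:
Newick: ((U,J,(X,S,P),M),R,W);
Locate _0: it is the '(' at position 0 (the 1st '(' reading left to right).
Query: subtree rooted at _0
_0: subtree_size = 1 + 10
  _1: subtree_size = 1 + 7
    U: subtree_size = 1 + 0
    J: subtree_size = 1 + 0
    _2: subtree_size = 1 + 3
      X: subtree_size = 1 + 0
      S: subtree_size = 1 + 0
      P: subtree_size = 1 + 0
    M: subtree_size = 1 + 0
  R: subtree_size = 1 + 0
  W: subtree_size = 1 + 0
Total subtree size of _0: 11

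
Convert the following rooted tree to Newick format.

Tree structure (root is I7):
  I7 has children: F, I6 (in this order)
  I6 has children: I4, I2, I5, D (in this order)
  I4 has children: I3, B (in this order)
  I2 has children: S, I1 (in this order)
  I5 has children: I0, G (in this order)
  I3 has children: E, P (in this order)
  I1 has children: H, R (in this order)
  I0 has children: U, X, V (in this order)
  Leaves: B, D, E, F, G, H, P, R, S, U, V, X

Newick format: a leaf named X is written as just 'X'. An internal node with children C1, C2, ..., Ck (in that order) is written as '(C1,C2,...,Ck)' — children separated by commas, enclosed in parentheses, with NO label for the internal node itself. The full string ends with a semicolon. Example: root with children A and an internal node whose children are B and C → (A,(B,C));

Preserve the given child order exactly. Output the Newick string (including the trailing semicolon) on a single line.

Answer: (F,(((E,P),B),(S,(H,R)),((U,X,V),G),D));

Derivation:
internal I7 with children ['F', 'I6']
  leaf 'F' → 'F'
  internal I6 with children ['I4', 'I2', 'I5', 'D']
    internal I4 with children ['I3', 'B']
      internal I3 with children ['E', 'P']
        leaf 'E' → 'E'
        leaf 'P' → 'P'
      → '(E,P)'
      leaf 'B' → 'B'
    → '((E,P),B)'
    internal I2 with children ['S', 'I1']
      leaf 'S' → 'S'
      internal I1 with children ['H', 'R']
        leaf 'H' → 'H'
        leaf 'R' → 'R'
      → '(H,R)'
    → '(S,(H,R))'
    internal I5 with children ['I0', 'G']
      internal I0 with children ['U', 'X', 'V']
        leaf 'U' → 'U'
        leaf 'X' → 'X'
        leaf 'V' → 'V'
      → '(U,X,V)'
      leaf 'G' → 'G'
    → '((U,X,V),G)'
    leaf 'D' → 'D'
  → '(((E,P),B),(S,(H,R)),((U,X,V),G),D)'
→ '(F,(((E,P),B),(S,(H,R)),((U,X,V),G),D))'
Final: (F,(((E,P),B),(S,(H,R)),((U,X,V),G),D));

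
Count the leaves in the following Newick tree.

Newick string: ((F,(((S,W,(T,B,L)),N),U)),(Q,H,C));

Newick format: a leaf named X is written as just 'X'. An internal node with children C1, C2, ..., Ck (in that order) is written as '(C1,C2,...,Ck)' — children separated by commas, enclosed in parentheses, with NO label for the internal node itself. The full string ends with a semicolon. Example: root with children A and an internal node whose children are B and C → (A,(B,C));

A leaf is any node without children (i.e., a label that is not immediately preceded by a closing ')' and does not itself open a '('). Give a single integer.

Answer: 11

Derivation:
Newick: ((F,(((S,W,(T,B,L)),N),U)),(Q,H,C));
Scan left-to-right; a leaf is any maximal label run not followed by '(':
  pos 2: leaf 'F' → count = 1
  pos 7: leaf 'S' → count = 2
  pos 9: leaf 'W' → count = 3
  pos 12: leaf 'T' → count = 4
  pos 14: leaf 'B' → count = 5
  pos 16: leaf 'L' → count = 6
  pos 20: leaf 'N' → count = 7
  pos 23: leaf 'U' → count = 8
  pos 28: leaf 'Q' → count = 9
  pos 30: leaf 'H' → count = 10
  pos 32: leaf 'C' → count = 11
Total leaves: 11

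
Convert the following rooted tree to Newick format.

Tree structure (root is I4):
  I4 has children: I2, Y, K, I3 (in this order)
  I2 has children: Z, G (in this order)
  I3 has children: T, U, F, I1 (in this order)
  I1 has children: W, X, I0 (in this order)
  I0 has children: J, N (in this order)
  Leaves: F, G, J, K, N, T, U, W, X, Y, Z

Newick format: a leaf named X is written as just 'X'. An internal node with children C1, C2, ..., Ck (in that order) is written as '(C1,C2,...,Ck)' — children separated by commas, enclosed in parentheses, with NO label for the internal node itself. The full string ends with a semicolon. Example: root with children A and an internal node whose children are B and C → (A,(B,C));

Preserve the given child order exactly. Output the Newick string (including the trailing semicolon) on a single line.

internal I4 with children ['I2', 'Y', 'K', 'I3']
  internal I2 with children ['Z', 'G']
    leaf 'Z' → 'Z'
    leaf 'G' → 'G'
  → '(Z,G)'
  leaf 'Y' → 'Y'
  leaf 'K' → 'K'
  internal I3 with children ['T', 'U', 'F', 'I1']
    leaf 'T' → 'T'
    leaf 'U' → 'U'
    leaf 'F' → 'F'
    internal I1 with children ['W', 'X', 'I0']
      leaf 'W' → 'W'
      leaf 'X' → 'X'
      internal I0 with children ['J', 'N']
        leaf 'J' → 'J'
        leaf 'N' → 'N'
      → '(J,N)'
    → '(W,X,(J,N))'
  → '(T,U,F,(W,X,(J,N)))'
→ '((Z,G),Y,K,(T,U,F,(W,X,(J,N))))'
Final: ((Z,G),Y,K,(T,U,F,(W,X,(J,N))));

Answer: ((Z,G),Y,K,(T,U,F,(W,X,(J,N))));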